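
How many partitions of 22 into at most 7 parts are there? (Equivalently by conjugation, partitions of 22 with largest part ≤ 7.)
p(22, parts ≤ 7) = 522

Use the recurrence p(n, m) = p(n, m−1) + p(n−m, m): either the largest part is < m (count p(n, m−1)) or the largest part is exactly m (remove one copy of m, count p(n−m, m)). With p(0, ·) = 1 this gives p(22, parts ≤ 7) = 522. (By conjugating Young diagrams, this also counts partitions of 22 into at most 7 parts.)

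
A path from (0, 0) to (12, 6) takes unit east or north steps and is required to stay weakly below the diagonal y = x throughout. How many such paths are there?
Number of paths = 9996

By the reflection principle (André's argument), the number of monotone paths to (12, 6) with n ≤ m that never go above y = x is C(18, 12) − C(18, 13) = 18564 − 8568 = 9996.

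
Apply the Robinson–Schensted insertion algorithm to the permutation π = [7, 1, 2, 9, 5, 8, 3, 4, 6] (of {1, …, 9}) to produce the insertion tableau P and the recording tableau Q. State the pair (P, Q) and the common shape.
P = [1, 2, 3, 4, 6] / [5, 8] / [7, 9];  Q = [1, 3, 4, 6, 9] / [2, 5] / [7, 8];  common shape = (5, 2, 2)

Row-insert the values π_1, π_2, … into P one at a time, bumping the leftmost entry strictly greater than the inserted value down to the next row. The recording tableau Q records, in position (i, j), the step at which that cell was added to P.
  Insert 7 (step 1): P = [7];  Q = [1]
  Insert 1 (step 2): P = [1] / [7];  Q = [1] / [2]
  Insert 2 (step 3): P = [1, 2] / [7];  Q = [1, 3] / [2]
  Insert 9 (step 4): P = [1, 2, 9] / [7];  Q = [1, 3, 4] / [2]
  Insert 5 (step 5): P = [1, 2, 5] / [7, 9];  Q = [1, 3, 4] / [2, 5]
  Insert 8 (step 6): P = [1, 2, 5, 8] / [7, 9];  Q = [1, 3, 4, 6] / [2, 5]
  Insert 3 (step 7): P = [1, 2, 3, 8] / [5, 9] / [7];  Q = [1, 3, 4, 6] / [2, 5] / [7]
  Insert 4 (step 8): P = [1, 2, 3, 4] / [5, 8] / [7, 9];  Q = [1, 3, 4, 6] / [2, 5] / [7, 8]
  Insert 6 (step 9): P = [1, 2, 3, 4, 6] / [5, 8] / [7, 9];  Q = [1, 3, 4, 6, 9] / [2, 5] / [7, 8]
Final shape: (5, 2, 2).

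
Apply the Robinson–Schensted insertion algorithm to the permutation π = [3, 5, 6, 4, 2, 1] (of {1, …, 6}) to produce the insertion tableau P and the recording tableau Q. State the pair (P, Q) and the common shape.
P = [1, 4, 6] / [2] / [3] / [5];  Q = [1, 2, 3] / [4] / [5] / [6];  common shape = (3, 1, 1, 1)

Row-insert the values π_1, π_2, … into P one at a time, bumping the leftmost entry strictly greater than the inserted value down to the next row. The recording tableau Q records, in position (i, j), the step at which that cell was added to P.
  Insert 3 (step 1): P = [3];  Q = [1]
  Insert 5 (step 2): P = [3, 5];  Q = [1, 2]
  Insert 6 (step 3): P = [3, 5, 6];  Q = [1, 2, 3]
  Insert 4 (step 4): P = [3, 4, 6] / [5];  Q = [1, 2, 3] / [4]
  Insert 2 (step 5): P = [2, 4, 6] / [3] / [5];  Q = [1, 2, 3] / [4] / [5]
  Insert 1 (step 6): P = [1, 4, 6] / [2] / [3] / [5];  Q = [1, 2, 3] / [4] / [5] / [6]
Final shape: (3, 1, 1, 1).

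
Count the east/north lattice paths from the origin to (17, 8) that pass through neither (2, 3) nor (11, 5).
Number of paths = 605823

Inclusion–exclusion. Total paths: C(25, 17) = 1081575. Through P₁: C(5, 2)·C(20, 15) = 155040. Through P₂: C(16, 11)·C(9, 6) = 366912. Since P₁ is strictly southwest of P₂, a monotone path through both must visit P₁ then P₂; paths through both = C(5, 2)·C(11, 9)·C(9, 6) = 46200. Avoid both = 1081575 − 155040 − 366912 + 46200 = 605823.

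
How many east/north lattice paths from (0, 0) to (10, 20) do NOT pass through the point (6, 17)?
Number of paths = 26511870

Total paths from (0, 0) to (10, 20): C(30, 10) = 30045015. Paths through (6, 17): (paths (0, 0) → (6, 17)) × (paths (6, 17) → (10, 20)) = C(23, 6) · C(7, 4) = 100947 · 35 = 3533145. Avoidance count = 30045015 − 3533145 = 26511870.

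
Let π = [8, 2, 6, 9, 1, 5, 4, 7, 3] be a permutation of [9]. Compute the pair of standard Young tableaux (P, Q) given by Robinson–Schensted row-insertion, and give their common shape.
P = [1, 3, 7] / [2, 4, 9] / [5] / [6] / [8];  Q = [1, 3, 4] / [2, 6, 8] / [5] / [7] / [9];  common shape = (3, 3, 1, 1, 1)

Row-insert the values π_1, π_2, … into P one at a time, bumping the leftmost entry strictly greater than the inserted value down to the next row. The recording tableau Q records, in position (i, j), the step at which that cell was added to P.
  Insert 8 (step 1): P = [8];  Q = [1]
  Insert 2 (step 2): P = [2] / [8];  Q = [1] / [2]
  Insert 6 (step 3): P = [2, 6] / [8];  Q = [1, 3] / [2]
  Insert 9 (step 4): P = [2, 6, 9] / [8];  Q = [1, 3, 4] / [2]
  Insert 1 (step 5): P = [1, 6, 9] / [2] / [8];  Q = [1, 3, 4] / [2] / [5]
  Insert 5 (step 6): P = [1, 5, 9] / [2, 6] / [8];  Q = [1, 3, 4] / [2, 6] / [5]
  Insert 4 (step 7): P = [1, 4, 9] / [2, 5] / [6] / [8];  Q = [1, 3, 4] / [2, 6] / [5] / [7]
  Insert 7 (step 8): P = [1, 4, 7] / [2, 5, 9] / [6] / [8];  Q = [1, 3, 4] / [2, 6, 8] / [5] / [7]
  Insert 3 (step 9): P = [1, 3, 7] / [2, 4, 9] / [5] / [6] / [8];  Q = [1, 3, 4] / [2, 6, 8] / [5] / [7] / [9]
Final shape: (3, 3, 1, 1, 1).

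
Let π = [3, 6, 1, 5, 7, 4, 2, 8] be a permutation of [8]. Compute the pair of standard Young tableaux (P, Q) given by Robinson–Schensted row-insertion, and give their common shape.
P = [1, 2, 7, 8] / [3, 4] / [5] / [6];  Q = [1, 2, 5, 8] / [3, 4] / [6] / [7];  common shape = (4, 2, 1, 1)

Row-insert the values π_1, π_2, … into P one at a time, bumping the leftmost entry strictly greater than the inserted value down to the next row. The recording tableau Q records, in position (i, j), the step at which that cell was added to P.
  Insert 3 (step 1): P = [3];  Q = [1]
  Insert 6 (step 2): P = [3, 6];  Q = [1, 2]
  Insert 1 (step 3): P = [1, 6] / [3];  Q = [1, 2] / [3]
  Insert 5 (step 4): P = [1, 5] / [3, 6];  Q = [1, 2] / [3, 4]
  Insert 7 (step 5): P = [1, 5, 7] / [3, 6];  Q = [1, 2, 5] / [3, 4]
  Insert 4 (step 6): P = [1, 4, 7] / [3, 5] / [6];  Q = [1, 2, 5] / [3, 4] / [6]
  Insert 2 (step 7): P = [1, 2, 7] / [3, 4] / [5] / [6];  Q = [1, 2, 5] / [3, 4] / [6] / [7]
  Insert 8 (step 8): P = [1, 2, 7, 8] / [3, 4] / [5] / [6];  Q = [1, 2, 5, 8] / [3, 4] / [6] / [7]
Final shape: (4, 2, 1, 1).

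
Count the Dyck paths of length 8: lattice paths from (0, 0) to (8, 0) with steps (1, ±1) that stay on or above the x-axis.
C_4 = 14

These Dyck paths are counted by the Catalan number C_n = (1/(n + 1)) · C(2n, n). For n = 4: C_4 = (1/5) · C(8, 4) = 70/5 = 14.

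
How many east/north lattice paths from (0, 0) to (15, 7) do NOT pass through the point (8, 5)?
Number of paths = 124212

Total paths from (0, 0) to (15, 7): C(22, 15) = 170544. Paths through (8, 5): (paths (0, 0) → (8, 5)) × (paths (8, 5) → (15, 7)) = C(13, 8) · C(9, 7) = 1287 · 36 = 46332. Avoidance count = 170544 − 46332 = 124212.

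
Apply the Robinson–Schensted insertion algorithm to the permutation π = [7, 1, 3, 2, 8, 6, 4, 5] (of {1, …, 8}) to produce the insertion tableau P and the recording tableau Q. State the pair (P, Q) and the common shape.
P = [1, 2, 4, 5] / [3, 6] / [7, 8];  Q = [1, 3, 5, 8] / [2, 6] / [4, 7];  common shape = (4, 2, 2)

Row-insert the values π_1, π_2, … into P one at a time, bumping the leftmost entry strictly greater than the inserted value down to the next row. The recording tableau Q records, in position (i, j), the step at which that cell was added to P.
  Insert 7 (step 1): P = [7];  Q = [1]
  Insert 1 (step 2): P = [1] / [7];  Q = [1] / [2]
  Insert 3 (step 3): P = [1, 3] / [7];  Q = [1, 3] / [2]
  Insert 2 (step 4): P = [1, 2] / [3] / [7];  Q = [1, 3] / [2] / [4]
  Insert 8 (step 5): P = [1, 2, 8] / [3] / [7];  Q = [1, 3, 5] / [2] / [4]
  Insert 6 (step 6): P = [1, 2, 6] / [3, 8] / [7];  Q = [1, 3, 5] / [2, 6] / [4]
  Insert 4 (step 7): P = [1, 2, 4] / [3, 6] / [7, 8];  Q = [1, 3, 5] / [2, 6] / [4, 7]
  Insert 5 (step 8): P = [1, 2, 4, 5] / [3, 6] / [7, 8];  Q = [1, 3, 5, 8] / [2, 6] / [4, 7]
Final shape: (4, 2, 2).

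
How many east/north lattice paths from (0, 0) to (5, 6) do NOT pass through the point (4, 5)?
Number of paths = 210

Total paths from (0, 0) to (5, 6): C(11, 5) = 462. Paths through (4, 5): (paths (0, 0) → (4, 5)) × (paths (4, 5) → (5, 6)) = C(9, 4) · C(2, 1) = 126 · 2 = 252. Avoidance count = 462 − 252 = 210.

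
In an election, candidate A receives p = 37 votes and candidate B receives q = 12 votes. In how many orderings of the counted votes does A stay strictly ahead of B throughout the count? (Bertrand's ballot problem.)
Strict-lead orderings = 47073334100

Total orderings of the 49 votes with 37 for A: C(49, 37) = 92263734836. By the Bertrand ballot formula (Cycle Lemma / reflection principle), the number of orderings in which A is strictly ahead of B throughout is (p − q)/(p + q) · C(p + q, p) = (37 − 12)/(37 + 12) · 92263734836 = 47073334100.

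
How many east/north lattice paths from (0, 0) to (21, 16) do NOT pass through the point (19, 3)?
Number of paths = 12875612970

Total paths from (0, 0) to (21, 16): C(37, 21) = 12875774670. Paths through (19, 3): (paths (0, 0) → (19, 3)) × (paths (19, 3) → (21, 16)) = C(22, 19) · C(15, 2) = 1540 · 105 = 161700. Avoidance count = 12875774670 − 161700 = 12875612970.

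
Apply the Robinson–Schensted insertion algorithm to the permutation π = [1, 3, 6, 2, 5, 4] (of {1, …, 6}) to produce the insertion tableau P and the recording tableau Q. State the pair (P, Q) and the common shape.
P = [1, 2, 4] / [3, 5] / [6];  Q = [1, 2, 3] / [4, 5] / [6];  common shape = (3, 2, 1)

Row-insert the values π_1, π_2, … into P one at a time, bumping the leftmost entry strictly greater than the inserted value down to the next row. The recording tableau Q records, in position (i, j), the step at which that cell was added to P.
  Insert 1 (step 1): P = [1];  Q = [1]
  Insert 3 (step 2): P = [1, 3];  Q = [1, 2]
  Insert 6 (step 3): P = [1, 3, 6];  Q = [1, 2, 3]
  Insert 2 (step 4): P = [1, 2, 6] / [3];  Q = [1, 2, 3] / [4]
  Insert 5 (step 5): P = [1, 2, 5] / [3, 6];  Q = [1, 2, 3] / [4, 5]
  Insert 4 (step 6): P = [1, 2, 4] / [3, 5] / [6];  Q = [1, 2, 3] / [4, 5] / [6]
Final shape: (3, 2, 1).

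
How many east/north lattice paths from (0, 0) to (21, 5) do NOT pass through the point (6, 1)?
Number of paths = 38648

Total paths from (0, 0) to (21, 5): C(26, 21) = 65780. Paths through (6, 1): (paths (0, 0) → (6, 1)) × (paths (6, 1) → (21, 5)) = C(7, 6) · C(19, 15) = 7 · 3876 = 27132. Avoidance count = 65780 − 27132 = 38648.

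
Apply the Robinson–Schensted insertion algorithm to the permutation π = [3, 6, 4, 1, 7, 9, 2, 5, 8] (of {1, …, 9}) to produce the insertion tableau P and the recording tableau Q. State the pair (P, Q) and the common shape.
P = [1, 2, 5, 8] / [3, 4, 7, 9] / [6];  Q = [1, 2, 5, 6] / [3, 7, 8, 9] / [4];  common shape = (4, 4, 1)

Row-insert the values π_1, π_2, … into P one at a time, bumping the leftmost entry strictly greater than the inserted value down to the next row. The recording tableau Q records, in position (i, j), the step at which that cell was added to P.
  Insert 3 (step 1): P = [3];  Q = [1]
  Insert 6 (step 2): P = [3, 6];  Q = [1, 2]
  Insert 4 (step 3): P = [3, 4] / [6];  Q = [1, 2] / [3]
  Insert 1 (step 4): P = [1, 4] / [3] / [6];  Q = [1, 2] / [3] / [4]
  Insert 7 (step 5): P = [1, 4, 7] / [3] / [6];  Q = [1, 2, 5] / [3] / [4]
  Insert 9 (step 6): P = [1, 4, 7, 9] / [3] / [6];  Q = [1, 2, 5, 6] / [3] / [4]
  Insert 2 (step 7): P = [1, 2, 7, 9] / [3, 4] / [6];  Q = [1, 2, 5, 6] / [3, 7] / [4]
  Insert 5 (step 8): P = [1, 2, 5, 9] / [3, 4, 7] / [6];  Q = [1, 2, 5, 6] / [3, 7, 8] / [4]
  Insert 8 (step 9): P = [1, 2, 5, 8] / [3, 4, 7, 9] / [6];  Q = [1, 2, 5, 6] / [3, 7, 8, 9] / [4]
Final shape: (4, 4, 1).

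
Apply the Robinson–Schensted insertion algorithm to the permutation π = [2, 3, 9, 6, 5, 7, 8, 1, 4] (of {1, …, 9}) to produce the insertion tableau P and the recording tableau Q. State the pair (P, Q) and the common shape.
P = [1, 3, 4, 7, 8] / [2, 5] / [6] / [9];  Q = [1, 2, 3, 6, 7] / [4, 9] / [5] / [8];  common shape = (5, 2, 1, 1)

Row-insert the values π_1, π_2, … into P one at a time, bumping the leftmost entry strictly greater than the inserted value down to the next row. The recording tableau Q records, in position (i, j), the step at which that cell was added to P.
  Insert 2 (step 1): P = [2];  Q = [1]
  Insert 3 (step 2): P = [2, 3];  Q = [1, 2]
  Insert 9 (step 3): P = [2, 3, 9];  Q = [1, 2, 3]
  Insert 6 (step 4): P = [2, 3, 6] / [9];  Q = [1, 2, 3] / [4]
  Insert 5 (step 5): P = [2, 3, 5] / [6] / [9];  Q = [1, 2, 3] / [4] / [5]
  Insert 7 (step 6): P = [2, 3, 5, 7] / [6] / [9];  Q = [1, 2, 3, 6] / [4] / [5]
  Insert 8 (step 7): P = [2, 3, 5, 7, 8] / [6] / [9];  Q = [1, 2, 3, 6, 7] / [4] / [5]
  Insert 1 (step 8): P = [1, 3, 5, 7, 8] / [2] / [6] / [9];  Q = [1, 2, 3, 6, 7] / [4] / [5] / [8]
  Insert 4 (step 9): P = [1, 3, 4, 7, 8] / [2, 5] / [6] / [9];  Q = [1, 2, 3, 6, 7] / [4, 9] / [5] / [8]
Final shape: (5, 2, 1, 1).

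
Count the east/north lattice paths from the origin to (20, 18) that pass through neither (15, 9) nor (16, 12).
Number of paths = 25670112412

Inclusion–exclusion. Total paths: C(38, 20) = 33578000610. Through P₁: C(24, 15)·C(14, 5) = 2617623008. Through P₂: C(28, 16)·C(10, 4) = 6388568550. Since P₁ is strictly southwest of P₂, a monotone path through both must visit P₁ then P₂; paths through both = C(24, 15)·C(4, 1)·C(10, 4) = 1098303360. Avoid both = 33578000610 − 2617623008 − 6388568550 + 1098303360 = 25670112412.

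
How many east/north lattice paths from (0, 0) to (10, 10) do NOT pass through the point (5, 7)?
Number of paths = 140404

Total paths from (0, 0) to (10, 10): C(20, 10) = 184756. Paths through (5, 7): (paths (0, 0) → (5, 7)) × (paths (5, 7) → (10, 10)) = C(12, 5) · C(8, 5) = 792 · 56 = 44352. Avoidance count = 184756 − 44352 = 140404.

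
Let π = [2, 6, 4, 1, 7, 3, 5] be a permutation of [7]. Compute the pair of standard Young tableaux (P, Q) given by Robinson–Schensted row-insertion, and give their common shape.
P = [1, 3, 5] / [2, 4, 7] / [6];  Q = [1, 2, 5] / [3, 6, 7] / [4];  common shape = (3, 3, 1)

Row-insert the values π_1, π_2, … into P one at a time, bumping the leftmost entry strictly greater than the inserted value down to the next row. The recording tableau Q records, in position (i, j), the step at which that cell was added to P.
  Insert 2 (step 1): P = [2];  Q = [1]
  Insert 6 (step 2): P = [2, 6];  Q = [1, 2]
  Insert 4 (step 3): P = [2, 4] / [6];  Q = [1, 2] / [3]
  Insert 1 (step 4): P = [1, 4] / [2] / [6];  Q = [1, 2] / [3] / [4]
  Insert 7 (step 5): P = [1, 4, 7] / [2] / [6];  Q = [1, 2, 5] / [3] / [4]
  Insert 3 (step 6): P = [1, 3, 7] / [2, 4] / [6];  Q = [1, 2, 5] / [3, 6] / [4]
  Insert 5 (step 7): P = [1, 3, 5] / [2, 4, 7] / [6];  Q = [1, 2, 5] / [3, 6, 7] / [4]
Final shape: (3, 3, 1).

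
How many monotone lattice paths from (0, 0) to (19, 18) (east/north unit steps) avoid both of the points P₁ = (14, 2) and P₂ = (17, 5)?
Number of paths = 17667676950

Inclusion–exclusion. Total paths: C(37, 19) = 17672631900. Through P₁: C(16, 14)·C(21, 5) = 2441880. Through P₂: C(22, 17)·C(15, 2) = 2765070. Since P₁ is strictly southwest of P₂, a monotone path through both must visit P₁ then P₂; paths through both = C(16, 14)·C(6, 3)·C(15, 2) = 252000. Avoid both = 17672631900 − 2441880 − 2765070 + 252000 = 17667676950.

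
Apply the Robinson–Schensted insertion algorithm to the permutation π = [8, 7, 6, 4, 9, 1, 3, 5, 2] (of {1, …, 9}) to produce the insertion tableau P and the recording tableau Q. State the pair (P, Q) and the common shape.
P = [1, 2, 5] / [3, 9] / [4] / [6] / [7] / [8];  Q = [1, 5, 8] / [2, 7] / [3] / [4] / [6] / [9];  common shape = (3, 2, 1, 1, 1, 1)

Row-insert the values π_1, π_2, … into P one at a time, bumping the leftmost entry strictly greater than the inserted value down to the next row. The recording tableau Q records, in position (i, j), the step at which that cell was added to P.
  Insert 8 (step 1): P = [8];  Q = [1]
  Insert 7 (step 2): P = [7] / [8];  Q = [1] / [2]
  Insert 6 (step 3): P = [6] / [7] / [8];  Q = [1] / [2] / [3]
  Insert 4 (step 4): P = [4] / [6] / [7] / [8];  Q = [1] / [2] / [3] / [4]
  Insert 9 (step 5): P = [4, 9] / [6] / [7] / [8];  Q = [1, 5] / [2] / [3] / [4]
  Insert 1 (step 6): P = [1, 9] / [4] / [6] / [7] / [8];  Q = [1, 5] / [2] / [3] / [4] / [6]
  Insert 3 (step 7): P = [1, 3] / [4, 9] / [6] / [7] / [8];  Q = [1, 5] / [2, 7] / [3] / [4] / [6]
  Insert 5 (step 8): P = [1, 3, 5] / [4, 9] / [6] / [7] / [8];  Q = [1, 5, 8] / [2, 7] / [3] / [4] / [6]
  Insert 2 (step 9): P = [1, 2, 5] / [3, 9] / [4] / [6] / [7] / [8];  Q = [1, 5, 8] / [2, 7] / [3] / [4] / [6] / [9]
Final shape: (3, 2, 1, 1, 1, 1).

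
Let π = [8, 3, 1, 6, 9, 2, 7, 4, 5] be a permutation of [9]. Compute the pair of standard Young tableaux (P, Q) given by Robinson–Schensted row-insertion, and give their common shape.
P = [1, 2, 4, 5] / [3, 6, 7] / [8, 9];  Q = [1, 4, 5, 9] / [2, 6, 7] / [3, 8];  common shape = (4, 3, 2)

Row-insert the values π_1, π_2, … into P one at a time, bumping the leftmost entry strictly greater than the inserted value down to the next row. The recording tableau Q records, in position (i, j), the step at which that cell was added to P.
  Insert 8 (step 1): P = [8];  Q = [1]
  Insert 3 (step 2): P = [3] / [8];  Q = [1] / [2]
  Insert 1 (step 3): P = [1] / [3] / [8];  Q = [1] / [2] / [3]
  Insert 6 (step 4): P = [1, 6] / [3] / [8];  Q = [1, 4] / [2] / [3]
  Insert 9 (step 5): P = [1, 6, 9] / [3] / [8];  Q = [1, 4, 5] / [2] / [3]
  Insert 2 (step 6): P = [1, 2, 9] / [3, 6] / [8];  Q = [1, 4, 5] / [2, 6] / [3]
  Insert 7 (step 7): P = [1, 2, 7] / [3, 6, 9] / [8];  Q = [1, 4, 5] / [2, 6, 7] / [3]
  Insert 4 (step 8): P = [1, 2, 4] / [3, 6, 7] / [8, 9];  Q = [1, 4, 5] / [2, 6, 7] / [3, 8]
  Insert 5 (step 9): P = [1, 2, 4, 5] / [3, 6, 7] / [8, 9];  Q = [1, 4, 5, 9] / [2, 6, 7] / [3, 8]
Final shape: (4, 3, 2).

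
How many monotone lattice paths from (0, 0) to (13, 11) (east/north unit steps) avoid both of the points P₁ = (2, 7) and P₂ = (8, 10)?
Number of paths = 2202600

Inclusion–exclusion. Total paths: C(24, 13) = 2496144. Through P₁: C(9, 2)·C(15, 11) = 49140. Through P₂: C(18, 8)·C(6, 5) = 262548. Since P₁ is strictly southwest of P₂, a monotone path through both must visit P₁ then P₂; paths through both = C(9, 2)·C(9, 6)·C(6, 5) = 18144. Avoid both = 2496144 − 49140 − 262548 + 18144 = 2202600.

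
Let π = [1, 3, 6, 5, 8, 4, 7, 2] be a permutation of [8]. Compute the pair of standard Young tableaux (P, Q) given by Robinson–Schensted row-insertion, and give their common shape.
P = [1, 2, 4, 7] / [3, 8] / [5] / [6];  Q = [1, 2, 3, 5] / [4, 7] / [6] / [8];  common shape = (4, 2, 1, 1)

Row-insert the values π_1, π_2, … into P one at a time, bumping the leftmost entry strictly greater than the inserted value down to the next row. The recording tableau Q records, in position (i, j), the step at which that cell was added to P.
  Insert 1 (step 1): P = [1];  Q = [1]
  Insert 3 (step 2): P = [1, 3];  Q = [1, 2]
  Insert 6 (step 3): P = [1, 3, 6];  Q = [1, 2, 3]
  Insert 5 (step 4): P = [1, 3, 5] / [6];  Q = [1, 2, 3] / [4]
  Insert 8 (step 5): P = [1, 3, 5, 8] / [6];  Q = [1, 2, 3, 5] / [4]
  Insert 4 (step 6): P = [1, 3, 4, 8] / [5] / [6];  Q = [1, 2, 3, 5] / [4] / [6]
  Insert 7 (step 7): P = [1, 3, 4, 7] / [5, 8] / [6];  Q = [1, 2, 3, 5] / [4, 7] / [6]
  Insert 2 (step 8): P = [1, 2, 4, 7] / [3, 8] / [5] / [6];  Q = [1, 2, 3, 5] / [4, 7] / [6] / [8]
Final shape: (4, 2, 1, 1).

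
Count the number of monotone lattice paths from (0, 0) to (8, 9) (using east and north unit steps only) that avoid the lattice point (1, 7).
Number of paths = 24022

Total paths from (0, 0) to (8, 9): C(17, 8) = 24310. Paths through (1, 7): (paths (0, 0) → (1, 7)) × (paths (1, 7) → (8, 9)) = C(8, 1) · C(9, 7) = 8 · 36 = 288. Avoidance count = 24310 − 288 = 24022.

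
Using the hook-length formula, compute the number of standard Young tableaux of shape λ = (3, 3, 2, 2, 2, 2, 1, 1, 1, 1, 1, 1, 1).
# SYT of shape (3, 3, 2, 2, 2, 2, 1, 1, 1, 1, 1, 1, 1) = 2015520

Hook-length formula: f^λ = n! / Π hook(c), product over all cells c of the Young diagram. For λ = (3, 3, 2, 2, 2, 2, 1, 1, 1, 1, 1, 1, 1), n = 21 boxes. Hook lengths by row (left-to-right, top-to-bottom): [15, 7, 2]; [14, 6, 1]; [12, 4]; [11, 3]; [10, 2]; [9, 1]; [7]; [6]; [5]; [4]; [3]; [2]; [1]. Product of hooks = 25348764672000. So f^λ = 21! / 25348764672000 = 51090942171709440000 / 25348764672000 = 2015520.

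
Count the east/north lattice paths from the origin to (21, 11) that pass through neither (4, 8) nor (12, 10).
Number of paths = 122216470

Inclusion–exclusion. Total paths: C(32, 21) = 129024480. Through P₁: C(12, 4)·C(20, 17) = 564300. Through P₂: C(22, 12)·C(10, 9) = 6466460. Since P₁ is strictly southwest of P₂, a monotone path through both must visit P₁ then P₂; paths through both = C(12, 4)·C(10, 8)·C(10, 9) = 222750. Avoid both = 129024480 − 564300 − 6466460 + 222750 = 122216470.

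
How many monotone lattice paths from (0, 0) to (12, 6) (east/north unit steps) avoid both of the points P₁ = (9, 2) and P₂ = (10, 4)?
Number of paths = 11623

Inclusion–exclusion. Total paths: C(18, 12) = 18564. Through P₁: C(11, 9)·C(7, 3) = 1925. Through P₂: C(14, 10)·C(4, 2) = 6006. Since P₁ is strictly southwest of P₂, a monotone path through both must visit P₁ then P₂; paths through both = C(11, 9)·C(3, 1)·C(4, 2) = 990. Avoid both = 18564 − 1925 − 6006 + 990 = 11623.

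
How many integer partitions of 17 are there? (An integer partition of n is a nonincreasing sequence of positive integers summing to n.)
p(17) = 297

Compute p(n) via the recurrence p(n, m) = p(n, m−1) + p(n−m, m), where p(n, m) counts partitions of n with all parts ≤ m and p(n) = p(n, n). The base cases are p(0, m) = 1 and p(n, 0) = 0 for n > 0. Filling the table yields p(17) = 297. (Euler's pentagonal recurrence is an alternative.)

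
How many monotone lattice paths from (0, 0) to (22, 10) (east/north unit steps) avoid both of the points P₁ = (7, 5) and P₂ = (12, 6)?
Number of paths = 38407260

Inclusion–exclusion. Total paths: C(32, 22) = 64512240. Through P₁: C(12, 7)·C(20, 15) = 12279168. Through P₂: C(18, 12)·C(14, 10) = 18582564. Since P₁ is strictly southwest of P₂, a monotone path through both must visit P₁ then P₂; paths through both = C(12, 7)·C(6, 5)·C(14, 10) = 4756752. Avoid both = 64512240 − 12279168 − 18582564 + 4756752 = 38407260.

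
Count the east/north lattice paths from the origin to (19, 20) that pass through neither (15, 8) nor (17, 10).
Number of paths = 67668262464

Inclusion–exclusion. Total paths: C(39, 19) = 68923264410. Through P₁: C(23, 15)·C(16, 4) = 892371480. Through P₂: C(27, 17)·C(12, 2) = 556794810. Since P₁ is strictly southwest of P₂, a monotone path through both must visit P₁ then P₂; paths through both = C(23, 15)·C(4, 2)·C(12, 2) = 194164344. Avoid both = 68923264410 − 892371480 − 556794810 + 194164344 = 67668262464.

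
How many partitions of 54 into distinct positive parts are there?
q(54) = 5718

A partition into distinct parts is a strictly decreasing sequence summing to n. The recurrence d(n, m) = d(n, m−1) + d(n−m, m−1) (use part m at most once) with q(n) = d(n, n) gives q(54) = 5718. (Euler's theorem: # distinct-part partitions = # odd-part partitions.)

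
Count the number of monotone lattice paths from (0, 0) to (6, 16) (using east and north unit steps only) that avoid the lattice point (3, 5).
Number of paths = 54229

Total paths from (0, 0) to (6, 16): C(22, 6) = 74613. Paths through (3, 5): (paths (0, 0) → (3, 5)) × (paths (3, 5) → (6, 16)) = C(8, 3) · C(14, 3) = 56 · 364 = 20384. Avoidance count = 74613 − 20384 = 54229.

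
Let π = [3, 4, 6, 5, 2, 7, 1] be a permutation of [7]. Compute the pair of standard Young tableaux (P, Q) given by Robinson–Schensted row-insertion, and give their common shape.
P = [1, 4, 5, 7] / [2] / [3] / [6];  Q = [1, 2, 3, 6] / [4] / [5] / [7];  common shape = (4, 1, 1, 1)

Row-insert the values π_1, π_2, … into P one at a time, bumping the leftmost entry strictly greater than the inserted value down to the next row. The recording tableau Q records, in position (i, j), the step at which that cell was added to P.
  Insert 3 (step 1): P = [3];  Q = [1]
  Insert 4 (step 2): P = [3, 4];  Q = [1, 2]
  Insert 6 (step 3): P = [3, 4, 6];  Q = [1, 2, 3]
  Insert 5 (step 4): P = [3, 4, 5] / [6];  Q = [1, 2, 3] / [4]
  Insert 2 (step 5): P = [2, 4, 5] / [3] / [6];  Q = [1, 2, 3] / [4] / [5]
  Insert 7 (step 6): P = [2, 4, 5, 7] / [3] / [6];  Q = [1, 2, 3, 6] / [4] / [5]
  Insert 1 (step 7): P = [1, 4, 5, 7] / [2] / [3] / [6];  Q = [1, 2, 3, 6] / [4] / [5] / [7]
Final shape: (4, 1, 1, 1).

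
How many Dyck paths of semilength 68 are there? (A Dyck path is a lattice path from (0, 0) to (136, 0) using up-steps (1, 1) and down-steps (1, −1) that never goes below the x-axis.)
C_68 = 86218923998960285726185640663701108500

These Dyck paths are counted by the Catalan number C_n = (1/(n + 1)) · C(2n, n). For n = 68: C_68 = (1/69) · C(136, 68) = 5949105755928259715106809205795376486500/69 = 86218923998960285726185640663701108500.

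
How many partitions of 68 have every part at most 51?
p(68, parts ≤ 51) = 3086820

Use the recurrence p(n, m) = p(n, m−1) + p(n−m, m): either the largest part is < m (count p(n, m−1)) or the largest part is exactly m (remove one copy of m, count p(n−m, m)). With p(0, ·) = 1 this gives p(68, parts ≤ 51) = 3086820. (By conjugating Young diagrams, this also counts partitions of 68 into at most 51 parts.)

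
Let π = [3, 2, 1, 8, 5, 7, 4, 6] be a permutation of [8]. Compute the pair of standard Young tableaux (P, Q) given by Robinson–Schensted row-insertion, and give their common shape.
P = [1, 4, 6] / [2, 5, 7] / [3, 8];  Q = [1, 4, 6] / [2, 5, 8] / [3, 7];  common shape = (3, 3, 2)

Row-insert the values π_1, π_2, … into P one at a time, bumping the leftmost entry strictly greater than the inserted value down to the next row. The recording tableau Q records, in position (i, j), the step at which that cell was added to P.
  Insert 3 (step 1): P = [3];  Q = [1]
  Insert 2 (step 2): P = [2] / [3];  Q = [1] / [2]
  Insert 1 (step 3): P = [1] / [2] / [3];  Q = [1] / [2] / [3]
  Insert 8 (step 4): P = [1, 8] / [2] / [3];  Q = [1, 4] / [2] / [3]
  Insert 5 (step 5): P = [1, 5] / [2, 8] / [3];  Q = [1, 4] / [2, 5] / [3]
  Insert 7 (step 6): P = [1, 5, 7] / [2, 8] / [3];  Q = [1, 4, 6] / [2, 5] / [3]
  Insert 4 (step 7): P = [1, 4, 7] / [2, 5] / [3, 8];  Q = [1, 4, 6] / [2, 5] / [3, 7]
  Insert 6 (step 8): P = [1, 4, 6] / [2, 5, 7] / [3, 8];  Q = [1, 4, 6] / [2, 5, 8] / [3, 7]
Final shape: (3, 3, 2).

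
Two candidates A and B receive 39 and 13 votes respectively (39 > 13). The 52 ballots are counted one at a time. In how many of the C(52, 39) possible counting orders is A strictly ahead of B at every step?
Strict-lead orderings = 317506779800

Total orderings of the 52 votes with 39 for A: C(52, 39) = 635013559600. By the Bertrand ballot formula (Cycle Lemma / reflection principle), the number of orderings in which A is strictly ahead of B throughout is (p − q)/(p + q) · C(p + q, p) = (39 − 13)/(39 + 13) · 635013559600 = 317506779800.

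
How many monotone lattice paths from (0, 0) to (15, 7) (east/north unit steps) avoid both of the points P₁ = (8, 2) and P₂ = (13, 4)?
Number of paths = 120554

Inclusion–exclusion. Total paths: C(22, 15) = 170544. Through P₁: C(10, 8)·C(12, 7) = 35640. Through P₂: C(17, 13)·C(5, 2) = 23800. Since P₁ is strictly southwest of P₂, a monotone path through both must visit P₁ then P₂; paths through both = C(10, 8)·C(7, 5)·C(5, 2) = 9450. Avoid both = 170544 − 35640 − 23800 + 9450 = 120554.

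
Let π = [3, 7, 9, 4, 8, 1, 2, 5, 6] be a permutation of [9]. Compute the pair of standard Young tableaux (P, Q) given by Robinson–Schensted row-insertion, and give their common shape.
P = [1, 2, 5, 6] / [3, 4, 8] / [7, 9];  Q = [1, 2, 3, 9] / [4, 5, 8] / [6, 7];  common shape = (4, 3, 2)

Row-insert the values π_1, π_2, … into P one at a time, bumping the leftmost entry strictly greater than the inserted value down to the next row. The recording tableau Q records, in position (i, j), the step at which that cell was added to P.
  Insert 3 (step 1): P = [3];  Q = [1]
  Insert 7 (step 2): P = [3, 7];  Q = [1, 2]
  Insert 9 (step 3): P = [3, 7, 9];  Q = [1, 2, 3]
  Insert 4 (step 4): P = [3, 4, 9] / [7];  Q = [1, 2, 3] / [4]
  Insert 8 (step 5): P = [3, 4, 8] / [7, 9];  Q = [1, 2, 3] / [4, 5]
  Insert 1 (step 6): P = [1, 4, 8] / [3, 9] / [7];  Q = [1, 2, 3] / [4, 5] / [6]
  Insert 2 (step 7): P = [1, 2, 8] / [3, 4] / [7, 9];  Q = [1, 2, 3] / [4, 5] / [6, 7]
  Insert 5 (step 8): P = [1, 2, 5] / [3, 4, 8] / [7, 9];  Q = [1, 2, 3] / [4, 5, 8] / [6, 7]
  Insert 6 (step 9): P = [1, 2, 5, 6] / [3, 4, 8] / [7, 9];  Q = [1, 2, 3, 9] / [4, 5, 8] / [6, 7]
Final shape: (4, 3, 2).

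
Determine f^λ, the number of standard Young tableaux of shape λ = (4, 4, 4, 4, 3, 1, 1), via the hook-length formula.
# SYT of shape (4, 4, 4, 4, 3, 1, 1) = 69837768

Hook-length formula: f^λ = n! / Π hook(c), product over all cells c of the Young diagram. For λ = (4, 4, 4, 4, 3, 1, 1), n = 21 boxes. Hook lengths by row (left-to-right, top-to-bottom): [10, 7, 6, 4]; [9, 6, 5, 3]; [8, 5, 4, 2]; [7, 4, 3, 1]; [5, 2, 1]; [2]; [1]. Product of hooks = 731566080000. So f^λ = 21! / 731566080000 = 51090942171709440000 / 731566080000 = 69837768.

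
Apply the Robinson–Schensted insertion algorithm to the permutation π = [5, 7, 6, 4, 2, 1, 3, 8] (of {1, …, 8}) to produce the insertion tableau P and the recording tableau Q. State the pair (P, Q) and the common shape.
P = [1, 3, 8] / [2, 6] / [4] / [5] / [7];  Q = [1, 2, 8] / [3, 7] / [4] / [5] / [6];  common shape = (3, 2, 1, 1, 1)

Row-insert the values π_1, π_2, … into P one at a time, bumping the leftmost entry strictly greater than the inserted value down to the next row. The recording tableau Q records, in position (i, j), the step at which that cell was added to P.
  Insert 5 (step 1): P = [5];  Q = [1]
  Insert 7 (step 2): P = [5, 7];  Q = [1, 2]
  Insert 6 (step 3): P = [5, 6] / [7];  Q = [1, 2] / [3]
  Insert 4 (step 4): P = [4, 6] / [5] / [7];  Q = [1, 2] / [3] / [4]
  Insert 2 (step 5): P = [2, 6] / [4] / [5] / [7];  Q = [1, 2] / [3] / [4] / [5]
  Insert 1 (step 6): P = [1, 6] / [2] / [4] / [5] / [7];  Q = [1, 2] / [3] / [4] / [5] / [6]
  Insert 3 (step 7): P = [1, 3] / [2, 6] / [4] / [5] / [7];  Q = [1, 2] / [3, 7] / [4] / [5] / [6]
  Insert 8 (step 8): P = [1, 3, 8] / [2, 6] / [4] / [5] / [7];  Q = [1, 2, 8] / [3, 7] / [4] / [5] / [6]
Final shape: (3, 2, 1, 1, 1).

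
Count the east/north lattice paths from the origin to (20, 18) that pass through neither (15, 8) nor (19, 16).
Number of paths = 20653917108

Inclusion–exclusion. Total paths: C(38, 20) = 33578000610. Through P₁: C(23, 15)·C(15, 5) = 1472412942. Through P₂: C(35, 19)·C(3, 1) = 12179786850. Since P₁ is strictly southwest of P₂, a monotone path through both must visit P₁ then P₂; paths through both = C(23, 15)·C(12, 4)·C(3, 1) = 728116290. Avoid both = 33578000610 − 1472412942 − 12179786850 + 728116290 = 20653917108.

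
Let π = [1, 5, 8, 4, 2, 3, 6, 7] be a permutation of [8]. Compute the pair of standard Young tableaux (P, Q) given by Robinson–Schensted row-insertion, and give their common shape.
P = [1, 2, 3, 6, 7] / [4, 8] / [5];  Q = [1, 2, 3, 7, 8] / [4, 6] / [5];  common shape = (5, 2, 1)

Row-insert the values π_1, π_2, … into P one at a time, bumping the leftmost entry strictly greater than the inserted value down to the next row. The recording tableau Q records, in position (i, j), the step at which that cell was added to P.
  Insert 1 (step 1): P = [1];  Q = [1]
  Insert 5 (step 2): P = [1, 5];  Q = [1, 2]
  Insert 8 (step 3): P = [1, 5, 8];  Q = [1, 2, 3]
  Insert 4 (step 4): P = [1, 4, 8] / [5];  Q = [1, 2, 3] / [4]
  Insert 2 (step 5): P = [1, 2, 8] / [4] / [5];  Q = [1, 2, 3] / [4] / [5]
  Insert 3 (step 6): P = [1, 2, 3] / [4, 8] / [5];  Q = [1, 2, 3] / [4, 6] / [5]
  Insert 6 (step 7): P = [1, 2, 3, 6] / [4, 8] / [5];  Q = [1, 2, 3, 7] / [4, 6] / [5]
  Insert 7 (step 8): P = [1, 2, 3, 6, 7] / [4, 8] / [5];  Q = [1, 2, 3, 7, 8] / [4, 6] / [5]
Final shape: (5, 2, 1).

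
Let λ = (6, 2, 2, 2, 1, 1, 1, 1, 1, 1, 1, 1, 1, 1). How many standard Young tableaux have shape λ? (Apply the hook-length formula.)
# SYT of shape (6, 2, 2, 2, 1, 1, 1, 1, 1, 1, 1, 1, 1, 1) = 6479550

Hook-length formula: f^λ = n! / Π hook(c), product over all cells c of the Young diagram. For λ = (6, 2, 2, 2, 1, 1, 1, 1, 1, 1, 1, 1, 1, 1), n = 22 boxes. Hook lengths by row (left-to-right, top-to-bottom): [19, 8, 4, 3, 2, 1]; [14, 3]; [13, 2]; [12, 1]; [10]; [9]; [8]; [7]; [6]; [5]; [4]; [3]; [2]; [1]. Product of hooks = 173468948889600. So f^λ = 22! / 173468948889600 = 1124000727777607680000 / 173468948889600 = 6479550.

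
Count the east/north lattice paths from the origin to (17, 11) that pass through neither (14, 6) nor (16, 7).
Number of paths = 18659235

Inclusion–exclusion. Total paths: C(28, 17) = 21474180. Through P₁: C(20, 14)·C(8, 3) = 2170560. Through P₂: C(23, 16)·C(5, 1) = 1225785. Since P₁ is strictly southwest of P₂, a monotone path through both must visit P₁ then P₂; paths through both = C(20, 14)·C(3, 2)·C(5, 1) = 581400. Avoid both = 21474180 − 2170560 − 1225785 + 581400 = 18659235.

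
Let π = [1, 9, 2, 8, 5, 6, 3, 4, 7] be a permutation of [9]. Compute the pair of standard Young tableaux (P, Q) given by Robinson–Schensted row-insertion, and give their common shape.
P = [1, 2, 3, 4, 7] / [5, 6] / [8] / [9];  Q = [1, 2, 4, 6, 9] / [3, 8] / [5] / [7];  common shape = (5, 2, 1, 1)

Row-insert the values π_1, π_2, … into P one at a time, bumping the leftmost entry strictly greater than the inserted value down to the next row. The recording tableau Q records, in position (i, j), the step at which that cell was added to P.
  Insert 1 (step 1): P = [1];  Q = [1]
  Insert 9 (step 2): P = [1, 9];  Q = [1, 2]
  Insert 2 (step 3): P = [1, 2] / [9];  Q = [1, 2] / [3]
  Insert 8 (step 4): P = [1, 2, 8] / [9];  Q = [1, 2, 4] / [3]
  Insert 5 (step 5): P = [1, 2, 5] / [8] / [9];  Q = [1, 2, 4] / [3] / [5]
  Insert 6 (step 6): P = [1, 2, 5, 6] / [8] / [9];  Q = [1, 2, 4, 6] / [3] / [5]
  Insert 3 (step 7): P = [1, 2, 3, 6] / [5] / [8] / [9];  Q = [1, 2, 4, 6] / [3] / [5] / [7]
  Insert 4 (step 8): P = [1, 2, 3, 4] / [5, 6] / [8] / [9];  Q = [1, 2, 4, 6] / [3, 8] / [5] / [7]
  Insert 7 (step 9): P = [1, 2, 3, 4, 7] / [5, 6] / [8] / [9];  Q = [1, 2, 4, 6, 9] / [3, 8] / [5] / [7]
Final shape: (5, 2, 1, 1).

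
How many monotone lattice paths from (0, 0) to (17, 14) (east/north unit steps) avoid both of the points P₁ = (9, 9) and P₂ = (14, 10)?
Number of paths = 144174825

Inclusion–exclusion. Total paths: C(31, 17) = 265182525. Through P₁: C(18, 9)·C(13, 8) = 62573940. Through P₂: C(24, 14)·C(7, 3) = 68643960. Since P₁ is strictly southwest of P₂, a monotone path through both must visit P₁ then P₂; paths through both = C(18, 9)·C(6, 5)·C(7, 3) = 10210200. Avoid both = 265182525 − 62573940 − 68643960 + 10210200 = 144174825.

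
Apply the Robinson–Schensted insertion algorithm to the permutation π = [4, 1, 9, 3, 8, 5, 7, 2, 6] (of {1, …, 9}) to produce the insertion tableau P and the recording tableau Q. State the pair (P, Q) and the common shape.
P = [1, 2, 5, 6] / [3, 7] / [4, 8] / [9];  Q = [1, 3, 5, 7] / [2, 4] / [6, 9] / [8];  common shape = (4, 2, 2, 1)

Row-insert the values π_1, π_2, … into P one at a time, bumping the leftmost entry strictly greater than the inserted value down to the next row. The recording tableau Q records, in position (i, j), the step at which that cell was added to P.
  Insert 4 (step 1): P = [4];  Q = [1]
  Insert 1 (step 2): P = [1] / [4];  Q = [1] / [2]
  Insert 9 (step 3): P = [1, 9] / [4];  Q = [1, 3] / [2]
  Insert 3 (step 4): P = [1, 3] / [4, 9];  Q = [1, 3] / [2, 4]
  Insert 8 (step 5): P = [1, 3, 8] / [4, 9];  Q = [1, 3, 5] / [2, 4]
  Insert 5 (step 6): P = [1, 3, 5] / [4, 8] / [9];  Q = [1, 3, 5] / [2, 4] / [6]
  Insert 7 (step 7): P = [1, 3, 5, 7] / [4, 8] / [9];  Q = [1, 3, 5, 7] / [2, 4] / [6]
  Insert 2 (step 8): P = [1, 2, 5, 7] / [3, 8] / [4] / [9];  Q = [1, 3, 5, 7] / [2, 4] / [6] / [8]
  Insert 6 (step 9): P = [1, 2, 5, 6] / [3, 7] / [4, 8] / [9];  Q = [1, 3, 5, 7] / [2, 4] / [6, 9] / [8]
Final shape: (4, 2, 2, 1).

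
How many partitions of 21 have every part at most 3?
p(21, parts ≤ 3) = 48

Use the recurrence p(n, m) = p(n, m−1) + p(n−m, m): either the largest part is < m (count p(n, m−1)) or the largest part is exactly m (remove one copy of m, count p(n−m, m)). With p(0, ·) = 1 this gives p(21, parts ≤ 3) = 48. (By conjugating Young diagrams, this also counts partitions of 21 into at most 3 parts.)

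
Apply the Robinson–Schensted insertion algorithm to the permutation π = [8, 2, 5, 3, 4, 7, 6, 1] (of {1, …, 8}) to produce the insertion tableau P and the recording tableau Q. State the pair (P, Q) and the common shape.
P = [1, 3, 4, 6] / [2, 7] / [5] / [8];  Q = [1, 3, 5, 6] / [2, 7] / [4] / [8];  common shape = (4, 2, 1, 1)

Row-insert the values π_1, π_2, … into P one at a time, bumping the leftmost entry strictly greater than the inserted value down to the next row. The recording tableau Q records, in position (i, j), the step at which that cell was added to P.
  Insert 8 (step 1): P = [8];  Q = [1]
  Insert 2 (step 2): P = [2] / [8];  Q = [1] / [2]
  Insert 5 (step 3): P = [2, 5] / [8];  Q = [1, 3] / [2]
  Insert 3 (step 4): P = [2, 3] / [5] / [8];  Q = [1, 3] / [2] / [4]
  Insert 4 (step 5): P = [2, 3, 4] / [5] / [8];  Q = [1, 3, 5] / [2] / [4]
  Insert 7 (step 6): P = [2, 3, 4, 7] / [5] / [8];  Q = [1, 3, 5, 6] / [2] / [4]
  Insert 6 (step 7): P = [2, 3, 4, 6] / [5, 7] / [8];  Q = [1, 3, 5, 6] / [2, 7] / [4]
  Insert 1 (step 8): P = [1, 3, 4, 6] / [2, 7] / [5] / [8];  Q = [1, 3, 5, 6] / [2, 7] / [4] / [8]
Final shape: (4, 2, 1, 1).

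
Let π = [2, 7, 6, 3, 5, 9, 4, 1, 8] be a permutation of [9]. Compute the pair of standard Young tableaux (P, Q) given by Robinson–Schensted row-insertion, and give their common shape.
P = [1, 3, 4, 8] / [2, 9] / [5] / [6] / [7];  Q = [1, 2, 5, 6] / [3, 9] / [4] / [7] / [8];  common shape = (4, 2, 1, 1, 1)

Row-insert the values π_1, π_2, … into P one at a time, bumping the leftmost entry strictly greater than the inserted value down to the next row. The recording tableau Q records, in position (i, j), the step at which that cell was added to P.
  Insert 2 (step 1): P = [2];  Q = [1]
  Insert 7 (step 2): P = [2, 7];  Q = [1, 2]
  Insert 6 (step 3): P = [2, 6] / [7];  Q = [1, 2] / [3]
  Insert 3 (step 4): P = [2, 3] / [6] / [7];  Q = [1, 2] / [3] / [4]
  Insert 5 (step 5): P = [2, 3, 5] / [6] / [7];  Q = [1, 2, 5] / [3] / [4]
  Insert 9 (step 6): P = [2, 3, 5, 9] / [6] / [7];  Q = [1, 2, 5, 6] / [3] / [4]
  Insert 4 (step 7): P = [2, 3, 4, 9] / [5] / [6] / [7];  Q = [1, 2, 5, 6] / [3] / [4] / [7]
  Insert 1 (step 8): P = [1, 3, 4, 9] / [2] / [5] / [6] / [7];  Q = [1, 2, 5, 6] / [3] / [4] / [7] / [8]
  Insert 8 (step 9): P = [1, 3, 4, 8] / [2, 9] / [5] / [6] / [7];  Q = [1, 2, 5, 6] / [3, 9] / [4] / [7] / [8]
Final shape: (4, 2, 1, 1, 1).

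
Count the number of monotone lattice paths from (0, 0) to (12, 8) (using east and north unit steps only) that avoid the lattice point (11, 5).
Number of paths = 108498

Total paths from (0, 0) to (12, 8): C(20, 12) = 125970. Paths through (11, 5): (paths (0, 0) → (11, 5)) × (paths (11, 5) → (12, 8)) = C(16, 11) · C(4, 1) = 4368 · 4 = 17472. Avoidance count = 125970 − 17472 = 108498.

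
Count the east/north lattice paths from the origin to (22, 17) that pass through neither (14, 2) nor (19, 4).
Number of paths = 50958732530

Inclusion–exclusion. Total paths: C(39, 22) = 51021117810. Through P₁: C(16, 14)·C(23, 8) = 58837680. Through P₂: C(23, 19)·C(16, 3) = 4958800. Since P₁ is strictly southwest of P₂, a monotone path through both must visit P₁ then P₂; paths through both = C(16, 14)·C(7, 5)·C(16, 3) = 1411200. Avoid both = 51021117810 − 58837680 − 4958800 + 1411200 = 50958732530.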